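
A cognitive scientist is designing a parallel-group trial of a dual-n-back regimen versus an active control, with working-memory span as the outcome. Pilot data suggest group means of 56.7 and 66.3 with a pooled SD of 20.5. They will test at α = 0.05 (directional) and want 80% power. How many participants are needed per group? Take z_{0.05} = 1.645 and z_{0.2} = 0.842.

n = 57 per group

Cohen's d = |M₁ − M₂| / SD_pooled = |56.7 − 66.3| / 20.5 = 9.6 / 20.5 = 0.468.
For two independent groups with equal n: n = 2·((z_{α} + z_β) / d)².
z_{α} + z_β = 1.645 + 0.842 = 2.487.
n = 2 × (2.487 / 0.468)² = 2 × 5.314² = 2 × 28.24 = 56.5.
Round up to the next whole participant.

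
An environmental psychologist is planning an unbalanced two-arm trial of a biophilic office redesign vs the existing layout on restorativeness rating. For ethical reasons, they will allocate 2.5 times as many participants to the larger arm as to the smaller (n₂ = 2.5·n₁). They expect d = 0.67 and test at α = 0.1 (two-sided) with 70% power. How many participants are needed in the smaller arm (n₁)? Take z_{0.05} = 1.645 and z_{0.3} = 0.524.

n₁ = 15

With allocation ratio k = n₂/n₁ = 2.5, Var(x̄₁−x̄₂) = σ²(1/n₁ + 1/(k·n₁)) = σ²·(k+1)/(k·n₁).
So n₁ = (1 + 1/k)·((z_{α/2} + z_β)/d)² = 1.400 × (2.169/0.67)².
n₁ = 1.400 × 10.48 = 14.7.
Round up: n₁ = 15, giving n₂ = ⌈2.5 × 15⌉ = ⌈37.5⌉ = 38.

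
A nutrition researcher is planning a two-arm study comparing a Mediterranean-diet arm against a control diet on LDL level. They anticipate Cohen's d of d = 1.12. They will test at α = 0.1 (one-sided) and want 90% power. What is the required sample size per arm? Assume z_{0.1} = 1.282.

For two independent groups with equal n: n = 2·((z_{α} + z_β) / d)².
z_{α} + z_β = 1.282 + 1.282 = 2.564.
n = 2 × (2.564 / 1.12)² = 2 × 2.289² = 2 × 5.24 = 10.5.
Round up to the next whole participant.

n = 11 per group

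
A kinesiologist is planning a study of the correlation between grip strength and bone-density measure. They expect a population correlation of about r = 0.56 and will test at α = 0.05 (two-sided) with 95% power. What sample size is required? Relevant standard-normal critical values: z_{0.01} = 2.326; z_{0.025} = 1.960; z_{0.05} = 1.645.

Fisher's z: C = ½·ln((1+r)/(1−r)) = ½·ln(3.5455) = 0.6328.
n = ((z_{α/2} + z_β)/C)² + 3.
(1.960 + 1.645) / 0.6328 = 3.605 / 0.6328 = 5.697.
n = 5.697² + 3 = 32.45 + 3 = 35.5.
Round up.

n = 36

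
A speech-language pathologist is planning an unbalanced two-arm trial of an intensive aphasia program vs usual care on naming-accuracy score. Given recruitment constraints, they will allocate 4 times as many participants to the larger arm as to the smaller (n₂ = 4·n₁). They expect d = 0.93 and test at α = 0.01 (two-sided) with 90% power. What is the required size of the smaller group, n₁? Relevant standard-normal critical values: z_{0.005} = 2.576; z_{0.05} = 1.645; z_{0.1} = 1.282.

With allocation ratio k = n₂/n₁ = 4, Var(x̄₁−x̄₂) = σ²(1/n₁ + 1/(k·n₁)) = σ²·(k+1)/(k·n₁).
So n₁ = (1 + 1/k)·((z_{α/2} + z_β)/d)² = 1.250 × (3.858/0.93)².
n₁ = 1.250 × 17.21 = 21.5.
Round up: n₁ = 22, giving n₂ = 4 × 22 = 88.

n₁ = 22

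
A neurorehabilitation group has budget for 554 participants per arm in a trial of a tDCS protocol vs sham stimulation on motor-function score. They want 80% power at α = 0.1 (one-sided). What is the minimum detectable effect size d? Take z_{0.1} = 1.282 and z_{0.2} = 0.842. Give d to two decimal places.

For two independent groups of n = 554 each: d_min = (z_{α} + z_β)·√(2/n).
z-sum = 1.282 + 0.842 = 2.124.
d_min = 2.124 × √(2/554) = 2.124 × 0.0601 = 0.128.

d_min ≈ 0.13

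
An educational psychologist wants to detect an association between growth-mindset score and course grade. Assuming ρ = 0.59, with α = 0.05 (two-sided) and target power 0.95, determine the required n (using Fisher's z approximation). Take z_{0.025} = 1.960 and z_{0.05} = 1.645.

Fisher's z: C = ½·ln((1+r)/(1−r)) = ½·ln(3.8780) = 0.6777.
n = ((z_{α/2} + z_β)/C)² + 3.
(1.960 + 1.645) / 0.6777 = 3.605 / 0.6777 = 5.319.
n = 5.319² + 3 = 28.30 + 3 = 31.3.
Round up.

n = 32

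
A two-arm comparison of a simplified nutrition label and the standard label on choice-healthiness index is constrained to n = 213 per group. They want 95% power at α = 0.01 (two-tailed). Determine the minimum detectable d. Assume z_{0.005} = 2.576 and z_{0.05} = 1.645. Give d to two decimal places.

For two independent groups of n = 213 each: d_min = (z_{α/2} + z_β)·√(2/n).
z-sum = 2.576 + 1.645 = 4.221.
d_min = 4.221 × √(2/213) = 4.221 × 0.0969 = 0.409.

d_min ≈ 0.41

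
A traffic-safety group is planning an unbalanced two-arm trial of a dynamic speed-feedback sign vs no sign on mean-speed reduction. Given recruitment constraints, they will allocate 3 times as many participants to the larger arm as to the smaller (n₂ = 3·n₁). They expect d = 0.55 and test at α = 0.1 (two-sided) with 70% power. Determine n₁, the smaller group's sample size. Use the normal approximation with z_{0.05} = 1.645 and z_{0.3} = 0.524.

With allocation ratio k = n₂/n₁ = 3, Var(x̄₁−x̄₂) = σ²(1/n₁ + 1/(k·n₁)) = σ²·(k+1)/(k·n₁).
So n₁ = (1 + 1/k)·((z_{α/2} + z_β)/d)² = 1.333 × (2.169/0.55)².
n₁ = 1.333 × 15.55 = 20.7.
Round up: n₁ = 21, giving n₂ = 3 × 21 = 63.

n₁ = 21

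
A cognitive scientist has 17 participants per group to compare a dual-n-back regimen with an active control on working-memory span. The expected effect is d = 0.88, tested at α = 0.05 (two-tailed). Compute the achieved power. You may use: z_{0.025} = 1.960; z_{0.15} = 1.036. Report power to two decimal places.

power ≈ 0.73

For two equal groups, power = Φ(d·√(n/2) − z_{α/2}).
d·√(n/2) = 0.88 × √(17/2) = 0.88 × 2.915 = 2.566.
z_β = 2.566 − 1.960 = 0.606.
Power = Φ(0.606) = 0.728.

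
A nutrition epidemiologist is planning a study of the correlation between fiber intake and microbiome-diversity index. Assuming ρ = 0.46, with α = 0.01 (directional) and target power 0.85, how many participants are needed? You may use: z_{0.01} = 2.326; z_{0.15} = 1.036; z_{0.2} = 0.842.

Fisher's z: C = ½·ln((1+r)/(1−r)) = ½·ln(2.7037) = 0.4973.
n = ((z_{α} + z_β)/C)² + 3.
(2.326 + 1.036) / 0.4973 = 3.362 / 0.4973 = 6.761.
n = 6.761² + 3 = 45.70 + 3 = 48.7.
Round up.

n = 49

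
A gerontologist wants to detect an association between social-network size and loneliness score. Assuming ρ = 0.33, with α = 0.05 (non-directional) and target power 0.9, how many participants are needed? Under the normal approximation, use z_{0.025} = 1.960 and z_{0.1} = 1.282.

n = 93

Fisher's z: C = ½·ln((1+r)/(1−r)) = ½·ln(1.9851) = 0.3428.
n = ((z_{α/2} + z_β)/C)² + 3.
(1.960 + 1.282) / 0.3428 = 3.242 / 0.3428 = 9.457.
n = 9.457² + 3 = 89.44 + 3 = 92.4.
Round up.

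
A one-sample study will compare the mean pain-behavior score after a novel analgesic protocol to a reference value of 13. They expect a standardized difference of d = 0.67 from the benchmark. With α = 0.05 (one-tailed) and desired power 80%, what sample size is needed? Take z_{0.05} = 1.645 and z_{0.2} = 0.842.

For a one-sample test: n = ((z_{α} + z_β) / d)².
z_{α} + z_β = 1.645 + 0.842 = 2.487.
n = (2.487 / 0.67)² = 3.712² = 13.78.
Round up.

n = 14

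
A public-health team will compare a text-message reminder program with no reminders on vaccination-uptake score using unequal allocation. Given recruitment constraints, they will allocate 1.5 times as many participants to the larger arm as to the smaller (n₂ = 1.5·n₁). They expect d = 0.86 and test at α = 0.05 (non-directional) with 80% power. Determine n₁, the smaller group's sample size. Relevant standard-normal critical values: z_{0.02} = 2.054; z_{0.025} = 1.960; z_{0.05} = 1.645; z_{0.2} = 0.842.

n₁ = 18

With allocation ratio k = n₂/n₁ = 1.5, Var(x̄₁−x̄₂) = σ²(1/n₁ + 1/(k·n₁)) = σ²·(k+1)/(k·n₁).
So n₁ = (1 + 1/k)·((z_{α/2} + z_β)/d)² = 1.667 × (2.802/0.86)².
n₁ = 1.667 × 10.62 = 17.7.
Round up: n₁ = 18, giving n₂ = 1.5 × 18 = 27.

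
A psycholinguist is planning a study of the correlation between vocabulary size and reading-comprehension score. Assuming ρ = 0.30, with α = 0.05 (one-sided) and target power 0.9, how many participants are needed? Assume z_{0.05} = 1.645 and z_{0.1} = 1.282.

n = 93

Fisher's z: C = ½·ln((1+r)/(1−r)) = ½·ln(1.8571) = 0.3095.
n = ((z_{α} + z_β)/C)² + 3.
(1.645 + 1.282) / 0.3095 = 2.927 / 0.3095 = 9.457.
n = 9.457² + 3 = 89.44 + 3 = 92.4.
Round up.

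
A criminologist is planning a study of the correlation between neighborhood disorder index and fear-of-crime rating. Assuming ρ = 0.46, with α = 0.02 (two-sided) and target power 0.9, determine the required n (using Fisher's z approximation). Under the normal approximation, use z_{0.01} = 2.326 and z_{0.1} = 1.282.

Fisher's z: C = ½·ln((1+r)/(1−r)) = ½·ln(2.7037) = 0.4973.
n = ((z_{α/2} + z_β)/C)² + 3.
(2.326 + 1.282) / 0.4973 = 3.608 / 0.4973 = 7.255.
n = 7.255² + 3 = 52.64 + 3 = 55.6.
Round up.

n = 56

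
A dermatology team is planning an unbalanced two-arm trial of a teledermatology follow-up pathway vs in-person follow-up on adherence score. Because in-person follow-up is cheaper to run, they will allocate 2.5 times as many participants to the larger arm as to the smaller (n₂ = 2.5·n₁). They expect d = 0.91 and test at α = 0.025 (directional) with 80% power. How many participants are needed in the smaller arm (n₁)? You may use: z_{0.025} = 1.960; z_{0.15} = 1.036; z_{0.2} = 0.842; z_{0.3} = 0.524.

With allocation ratio k = n₂/n₁ = 2.5, Var(x̄₁−x̄₂) = σ²(1/n₁ + 1/(k·n₁)) = σ²·(k+1)/(k·n₁).
So n₁ = (1 + 1/k)·((z_{α} + z_β)/d)² = 1.400 × (2.802/0.91)².
n₁ = 1.400 × 9.48 = 13.3.
Round up: n₁ = 14, giving n₂ = 2.5 × 14 = 35.

n₁ = 14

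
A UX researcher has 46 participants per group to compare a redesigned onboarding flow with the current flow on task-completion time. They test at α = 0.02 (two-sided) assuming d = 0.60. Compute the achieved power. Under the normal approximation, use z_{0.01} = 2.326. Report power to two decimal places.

power ≈ 0.71

For two equal groups, power = Φ(d·√(n/2) − z_{α/2}).
d·√(n/2) = 0.60 × √(46/2) = 0.60 × 4.796 = 2.877.
z_β = 2.877 − 2.326 = 0.551.
Power = Φ(0.551) = 0.709.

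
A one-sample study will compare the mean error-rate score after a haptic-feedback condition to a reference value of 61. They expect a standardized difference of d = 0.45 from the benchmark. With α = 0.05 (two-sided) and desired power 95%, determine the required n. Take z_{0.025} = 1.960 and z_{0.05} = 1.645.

n = 65

For a one-sample test: n = ((z_{α/2} + z_β) / d)².
z_{α/2} + z_β = 1.960 + 1.645 = 3.605.
n = (3.605 / 0.45)² = 8.011² = 64.18.
Round up.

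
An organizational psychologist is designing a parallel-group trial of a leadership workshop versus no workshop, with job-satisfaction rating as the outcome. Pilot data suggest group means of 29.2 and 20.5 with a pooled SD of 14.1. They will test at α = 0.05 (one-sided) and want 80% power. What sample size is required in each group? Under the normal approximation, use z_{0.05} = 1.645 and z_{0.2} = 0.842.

Cohen's d = |M₁ − M₂| / SD_pooled = |29.2 − 20.5| / 14.1 = 8.7 / 14.1 = 0.617.
For two independent groups with equal n: n = 2·((z_{α} + z_β) / d)².
z_{α} + z_β = 1.645 + 0.842 = 2.487.
n = 2 × (2.487 / 0.617)² = 2 × 4.031² = 2 × 16.25 = 32.5.
Round up to the next whole participant.

n = 33 per group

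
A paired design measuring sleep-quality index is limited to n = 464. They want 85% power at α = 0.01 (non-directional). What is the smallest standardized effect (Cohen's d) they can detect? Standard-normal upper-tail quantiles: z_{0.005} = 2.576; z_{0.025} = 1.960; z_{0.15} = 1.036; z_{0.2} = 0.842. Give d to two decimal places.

For a single sample (or paired design) of n = 464: d_min = (z_{α/2} + z_β)/√n.
z-sum = 2.576 + 1.036 = 3.612.
d_min = 3.612 / √464 = 3.612 / 21.541 = 0.168.

d_min ≈ 0.17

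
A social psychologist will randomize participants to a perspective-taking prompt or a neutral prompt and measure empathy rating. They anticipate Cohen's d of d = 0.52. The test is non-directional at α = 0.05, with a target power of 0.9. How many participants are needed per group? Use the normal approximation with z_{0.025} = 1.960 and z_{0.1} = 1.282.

For two independent groups with equal n: n = 2·((z_{α/2} + z_β) / d)².
z_{α/2} + z_β = 1.960 + 1.282 = 3.242.
n = 2 × (3.242 / 0.52)² = 2 × 6.235² = 2 × 38.87 = 77.7.
Round up to the next whole participant.

n = 78 per group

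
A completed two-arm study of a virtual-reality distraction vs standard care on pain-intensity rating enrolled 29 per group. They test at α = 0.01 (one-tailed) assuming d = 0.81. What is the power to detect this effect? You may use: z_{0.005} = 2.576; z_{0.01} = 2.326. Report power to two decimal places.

power ≈ 0.78

For two equal groups, power = Φ(d·√(n/2) − z_{α}).
d·√(n/2) = 0.81 × √(29/2) = 0.81 × 3.808 = 3.084.
z_β = 3.084 − 2.326 = 0.758.
Power = Φ(0.758) = 0.776.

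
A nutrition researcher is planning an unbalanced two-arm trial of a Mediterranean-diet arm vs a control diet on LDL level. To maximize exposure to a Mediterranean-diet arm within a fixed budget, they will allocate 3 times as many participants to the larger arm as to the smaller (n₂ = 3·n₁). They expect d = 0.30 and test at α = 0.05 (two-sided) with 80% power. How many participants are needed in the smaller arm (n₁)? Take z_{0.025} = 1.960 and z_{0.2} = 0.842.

n₁ = 117

With allocation ratio k = n₂/n₁ = 3, Var(x̄₁−x̄₂) = σ²(1/n₁ + 1/(k·n₁)) = σ²·(k+1)/(k·n₁).
So n₁ = (1 + 1/k)·((z_{α/2} + z_β)/d)² = 1.333 × (2.802/0.30)².
n₁ = 1.333 × 87.24 = 116.3.
Round up: n₁ = 117, giving n₂ = 3 × 117 = 351.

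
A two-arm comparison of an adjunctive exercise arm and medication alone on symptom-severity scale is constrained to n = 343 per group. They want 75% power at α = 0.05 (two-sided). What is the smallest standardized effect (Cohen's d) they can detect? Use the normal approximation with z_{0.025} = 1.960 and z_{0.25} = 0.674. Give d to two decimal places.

For two independent groups of n = 343 each: d_min = (z_{α/2} + z_β)·√(2/n).
z-sum = 1.960 + 0.674 = 2.634.
d_min = 2.634 × √(2/343) = 2.634 × 0.0764 = 0.201.

d_min ≈ 0.20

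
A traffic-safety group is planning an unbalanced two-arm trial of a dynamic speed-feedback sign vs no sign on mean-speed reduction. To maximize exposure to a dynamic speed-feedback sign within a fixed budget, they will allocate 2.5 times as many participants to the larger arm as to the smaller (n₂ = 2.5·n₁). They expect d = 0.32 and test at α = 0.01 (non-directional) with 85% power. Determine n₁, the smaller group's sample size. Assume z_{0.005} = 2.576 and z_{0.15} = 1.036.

With allocation ratio k = n₂/n₁ = 2.5, Var(x̄₁−x̄₂) = σ²(1/n₁ + 1/(k·n₁)) = σ²·(k+1)/(k·n₁).
So n₁ = (1 + 1/k)·((z_{α/2} + z_β)/d)² = 1.400 × (3.612/0.32)².
n₁ = 1.400 × 127.41 = 178.4.
Round up: n₁ = 179, giving n₂ = ⌈2.5 × 179⌉ = ⌈447.5⌉ = 448.

n₁ = 179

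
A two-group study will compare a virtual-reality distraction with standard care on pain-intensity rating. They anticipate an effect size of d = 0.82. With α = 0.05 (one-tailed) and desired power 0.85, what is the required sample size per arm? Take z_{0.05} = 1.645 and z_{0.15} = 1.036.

n = 22 per group

For two independent groups with equal n: n = 2·((z_{α} + z_β) / d)².
z_{α} + z_β = 1.645 + 1.036 = 2.681.
n = 2 × (2.681 / 0.82)² = 2 × 3.270² = 2 × 10.69 = 21.4.
Round up to the next whole participant.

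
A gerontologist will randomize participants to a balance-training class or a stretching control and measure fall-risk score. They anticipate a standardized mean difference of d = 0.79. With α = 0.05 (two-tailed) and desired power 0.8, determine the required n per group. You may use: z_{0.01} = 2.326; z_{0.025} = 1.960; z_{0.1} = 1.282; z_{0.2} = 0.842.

For two independent groups with equal n: n = 2·((z_{α/2} + z_β) / d)².
z_{α/2} + z_β = 1.960 + 0.842 = 2.802.
n = 2 × (2.802 / 0.79)² = 2 × 3.547² = 2 × 12.58 = 25.2.
Round up to the next whole participant.

n = 26 per group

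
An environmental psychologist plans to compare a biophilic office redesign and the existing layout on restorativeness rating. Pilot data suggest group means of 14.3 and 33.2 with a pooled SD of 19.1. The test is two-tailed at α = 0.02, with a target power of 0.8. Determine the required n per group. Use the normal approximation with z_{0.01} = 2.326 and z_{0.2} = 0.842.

Cohen's d = |M₁ − M₂| / SD_pooled = |14.3 − 33.2| / 19.1 = 18.9 / 19.1 = 0.990.
For two independent groups with equal n: n = 2·((z_{α/2} + z_β) / d)².
z_{α/2} + z_β = 2.326 + 0.842 = 3.168.
n = 2 × (3.168 / 0.990)² = 2 × 3.200² = 2 × 10.24 = 20.5.
Round up to the next whole participant.

n = 21 per group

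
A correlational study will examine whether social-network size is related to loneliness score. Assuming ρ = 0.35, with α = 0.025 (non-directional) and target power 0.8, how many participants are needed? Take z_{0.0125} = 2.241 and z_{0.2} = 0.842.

n = 75

Fisher's z: C = ½·ln((1+r)/(1−r)) = ½·ln(2.0769) = 0.3654.
n = ((z_{α/2} + z_β)/C)² + 3.
(2.241 + 0.842) / 0.3654 = 3.083 / 0.3654 = 8.437.
n = 8.437² + 3 = 71.19 + 3 = 74.2.
Round up.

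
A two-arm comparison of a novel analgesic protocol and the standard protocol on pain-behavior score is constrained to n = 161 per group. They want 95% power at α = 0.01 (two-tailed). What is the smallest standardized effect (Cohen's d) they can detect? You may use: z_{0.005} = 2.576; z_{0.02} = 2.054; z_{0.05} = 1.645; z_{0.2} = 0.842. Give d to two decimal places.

For two independent groups of n = 161 each: d_min = (z_{α/2} + z_β)·√(2/n).
z-sum = 2.576 + 1.645 = 4.221.
d_min = 4.221 × √(2/161) = 4.221 × 0.1115 = 0.470.

d_min ≈ 0.47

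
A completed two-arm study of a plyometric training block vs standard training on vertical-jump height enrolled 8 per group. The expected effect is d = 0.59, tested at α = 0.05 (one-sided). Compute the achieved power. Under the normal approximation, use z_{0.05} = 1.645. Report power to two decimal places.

power ≈ 0.32

For two equal groups, power = Φ(d·√(n/2) − z_{α}).
d·√(n/2) = 0.59 × √(8/2) = 0.59 × 2.000 = 1.180.
z_β = 1.180 − 1.645 = -0.465.
Power = Φ(-0.465) = 0.321.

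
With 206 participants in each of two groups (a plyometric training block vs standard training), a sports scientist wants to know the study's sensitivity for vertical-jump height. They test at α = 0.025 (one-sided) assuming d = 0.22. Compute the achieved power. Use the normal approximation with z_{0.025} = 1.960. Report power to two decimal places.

For two equal groups, power = Φ(d·√(n/2) − z_{α}).
d·√(n/2) = 0.22 × √(206/2) = 0.22 × 10.149 = 2.233.
z_β = 2.233 − 1.960 = 0.273.
Power = Φ(0.273) = 0.607.

power ≈ 0.61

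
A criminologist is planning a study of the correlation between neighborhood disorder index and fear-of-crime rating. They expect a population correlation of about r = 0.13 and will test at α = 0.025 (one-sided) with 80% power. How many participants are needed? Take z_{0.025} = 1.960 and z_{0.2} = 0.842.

Fisher's z: C = ½·ln((1+r)/(1−r)) = ½·ln(1.2989) = 0.1307.
n = ((z_{α} + z_β)/C)² + 3.
(1.960 + 0.842) / 0.1307 = 2.802 / 0.1307 = 21.438.
n = 21.438² + 3 = 459.61 + 3 = 462.6.
Round up.

n = 463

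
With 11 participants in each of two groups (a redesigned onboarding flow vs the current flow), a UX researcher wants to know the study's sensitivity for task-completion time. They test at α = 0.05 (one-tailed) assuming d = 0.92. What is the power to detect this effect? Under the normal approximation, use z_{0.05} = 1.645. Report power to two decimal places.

power ≈ 0.70

For two equal groups, power = Φ(d·√(n/2) − z_{α}).
d·√(n/2) = 0.92 × √(11/2) = 0.92 × 2.345 = 2.158.
z_β = 2.158 − 1.645 = 0.513.
Power = Φ(0.513) = 0.696.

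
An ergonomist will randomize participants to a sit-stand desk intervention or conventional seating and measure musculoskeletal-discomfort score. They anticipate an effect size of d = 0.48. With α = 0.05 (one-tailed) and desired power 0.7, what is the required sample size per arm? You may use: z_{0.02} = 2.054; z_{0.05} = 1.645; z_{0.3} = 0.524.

For two independent groups with equal n: n = 2·((z_{α} + z_β) / d)².
z_{α} + z_β = 1.645 + 0.524 = 2.169.
n = 2 × (2.169 / 0.48)² = 2 × 4.519² = 2 × 20.42 = 40.8.
Round up to the next whole participant.

n = 41 per group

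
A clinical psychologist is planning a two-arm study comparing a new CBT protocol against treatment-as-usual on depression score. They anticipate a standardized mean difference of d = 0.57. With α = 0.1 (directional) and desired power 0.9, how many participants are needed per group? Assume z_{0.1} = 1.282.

n = 41 per group

For two independent groups with equal n: n = 2·((z_{α} + z_β) / d)².
z_{α} + z_β = 1.282 + 1.282 = 2.564.
n = 2 × (2.564 / 0.57)² = 2 × 4.498² = 2 × 20.23 = 40.5.
Round up to the next whole participant.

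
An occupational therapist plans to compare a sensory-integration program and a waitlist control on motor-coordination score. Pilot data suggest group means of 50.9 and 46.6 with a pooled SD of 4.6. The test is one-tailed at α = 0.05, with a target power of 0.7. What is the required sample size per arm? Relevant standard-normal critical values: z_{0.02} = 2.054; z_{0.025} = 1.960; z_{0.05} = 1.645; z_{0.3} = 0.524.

n = 11 per group

Cohen's d = |M₁ − M₂| / SD_pooled = |50.9 − 46.6| / 4.6 = 4.3 / 4.6 = 0.935.
For two independent groups with equal n: n = 2·((z_{α} + z_β) / d)².
z_{α} + z_β = 1.645 + 0.524 = 2.169.
n = 2 × (2.169 / 0.935)² = 2 × 2.320² = 2 × 5.38 = 10.8.
Round up to the next whole participant.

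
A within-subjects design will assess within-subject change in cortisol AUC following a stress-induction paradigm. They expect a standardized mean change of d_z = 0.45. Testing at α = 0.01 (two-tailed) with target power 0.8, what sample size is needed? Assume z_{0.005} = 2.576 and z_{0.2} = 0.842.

n = 58 pairs

For a paired (one-sample on differences) test: n = ((z_{α/2} + z_β) / d)².
z_{α/2} + z_β = 2.576 + 0.842 = 3.418.
n = (3.418 / 0.45)² = 7.596² = 57.69.
Round up.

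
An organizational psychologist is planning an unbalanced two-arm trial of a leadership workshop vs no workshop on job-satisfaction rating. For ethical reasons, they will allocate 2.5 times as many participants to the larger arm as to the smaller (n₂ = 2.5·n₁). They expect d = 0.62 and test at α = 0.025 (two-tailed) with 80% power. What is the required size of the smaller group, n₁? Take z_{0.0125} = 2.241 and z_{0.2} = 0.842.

With allocation ratio k = n₂/n₁ = 2.5, Var(x̄₁−x̄₂) = σ²(1/n₁ + 1/(k·n₁)) = σ²·(k+1)/(k·n₁).
So n₁ = (1 + 1/k)·((z_{α/2} + z_β)/d)² = 1.400 × (3.083/0.62)².
n₁ = 1.400 × 24.73 = 34.6.
Round up: n₁ = 35, giving n₂ = ⌈2.5 × 35⌉ = ⌈87.5⌉ = 88.

n₁ = 35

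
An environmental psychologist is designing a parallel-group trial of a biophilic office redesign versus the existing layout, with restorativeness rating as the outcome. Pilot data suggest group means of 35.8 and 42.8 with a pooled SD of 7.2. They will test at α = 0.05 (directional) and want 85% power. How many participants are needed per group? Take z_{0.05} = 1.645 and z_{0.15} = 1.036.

n = 16 per group

Cohen's d = |M₁ − M₂| / SD_pooled = |35.8 − 42.8| / 7.2 = 7.0 / 7.2 = 0.972.
For two independent groups with equal n: n = 2·((z_{α} + z_β) / d)².
z_{α} + z_β = 1.645 + 1.036 = 2.681.
n = 2 × (2.681 / 0.972)² = 2 × 2.758² = 2 × 7.61 = 15.2.
Round up to the next whole participant.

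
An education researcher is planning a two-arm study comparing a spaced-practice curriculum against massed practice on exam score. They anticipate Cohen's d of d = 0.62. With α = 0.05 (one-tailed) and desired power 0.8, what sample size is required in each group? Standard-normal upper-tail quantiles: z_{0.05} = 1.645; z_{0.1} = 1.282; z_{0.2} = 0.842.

For two independent groups with equal n: n = 2·((z_{α} + z_β) / d)².
z_{α} + z_β = 1.645 + 0.842 = 2.487.
n = 2 × (2.487 / 0.62)² = 2 × 4.011² = 2 × 16.09 = 32.2.
Round up to the next whole participant.

n = 33 per group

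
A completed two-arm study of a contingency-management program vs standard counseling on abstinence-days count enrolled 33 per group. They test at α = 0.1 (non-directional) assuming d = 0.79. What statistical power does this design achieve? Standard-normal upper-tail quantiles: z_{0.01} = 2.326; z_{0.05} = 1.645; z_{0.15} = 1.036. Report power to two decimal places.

For two equal groups, power = Φ(d·√(n/2) − z_{α/2}).
d·√(n/2) = 0.79 × √(33/2) = 0.79 × 4.062 = 3.209.
z_β = 3.209 − 1.645 = 1.564.
Power = Φ(1.564) = 0.941.

power ≈ 0.94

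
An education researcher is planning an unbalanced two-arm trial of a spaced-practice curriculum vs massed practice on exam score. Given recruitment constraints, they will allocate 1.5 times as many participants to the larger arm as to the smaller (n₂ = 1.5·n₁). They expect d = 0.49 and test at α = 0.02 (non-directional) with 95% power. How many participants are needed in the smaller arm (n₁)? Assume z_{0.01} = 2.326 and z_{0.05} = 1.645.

With allocation ratio k = n₂/n₁ = 1.5, Var(x̄₁−x̄₂) = σ²(1/n₁ + 1/(k·n₁)) = σ²·(k+1)/(k·n₁).
So n₁ = (1 + 1/k)·((z_{α/2} + z_β)/d)² = 1.667 × (3.971/0.49)².
n₁ = 1.667 × 65.68 = 109.5.
Round up: n₁ = 110, giving n₂ = 1.5 × 110 = 165.

n₁ = 110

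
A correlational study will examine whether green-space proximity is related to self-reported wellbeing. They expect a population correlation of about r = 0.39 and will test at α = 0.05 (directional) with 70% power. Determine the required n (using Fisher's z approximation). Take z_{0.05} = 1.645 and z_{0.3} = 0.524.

n = 31

Fisher's z: C = ½·ln((1+r)/(1−r)) = ½·ln(2.2787) = 0.4118.
n = ((z_{α} + z_β)/C)² + 3.
(1.645 + 0.524) / 0.4118 = 2.169 / 0.4118 = 5.267.
n = 5.267² + 3 = 27.74 + 3 = 30.7.
Round up.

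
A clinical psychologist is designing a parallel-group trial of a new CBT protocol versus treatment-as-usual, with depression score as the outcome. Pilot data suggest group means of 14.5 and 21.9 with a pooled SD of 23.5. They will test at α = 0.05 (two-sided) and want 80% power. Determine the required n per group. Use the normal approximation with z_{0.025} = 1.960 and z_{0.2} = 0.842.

n = 159 per group

Cohen's d = |M₁ − M₂| / SD_pooled = |14.5 − 21.9| / 23.5 = 7.4 / 23.5 = 0.315.
For two independent groups with equal n: n = 2·((z_{α/2} + z_β) / d)².
z_{α/2} + z_β = 1.960 + 0.842 = 2.802.
n = 2 × (2.802 / 0.315)² = 2 × 8.895² = 2 × 79.13 = 158.3.
Round up to the next whole participant.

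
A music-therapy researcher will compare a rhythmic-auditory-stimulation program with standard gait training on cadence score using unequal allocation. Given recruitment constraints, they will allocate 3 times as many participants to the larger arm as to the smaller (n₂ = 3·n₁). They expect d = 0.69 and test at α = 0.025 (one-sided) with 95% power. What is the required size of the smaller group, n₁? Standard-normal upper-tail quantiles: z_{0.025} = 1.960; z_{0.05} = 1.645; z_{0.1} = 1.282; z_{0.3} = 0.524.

With allocation ratio k = n₂/n₁ = 3, Var(x̄₁−x̄₂) = σ²(1/n₁ + 1/(k·n₁)) = σ²·(k+1)/(k·n₁).
So n₁ = (1 + 1/k)·((z_{α} + z_β)/d)² = 1.333 × (3.605/0.69)².
n₁ = 1.333 × 27.30 = 36.4.
Round up: n₁ = 37, giving n₂ = 3 × 37 = 111.

n₁ = 37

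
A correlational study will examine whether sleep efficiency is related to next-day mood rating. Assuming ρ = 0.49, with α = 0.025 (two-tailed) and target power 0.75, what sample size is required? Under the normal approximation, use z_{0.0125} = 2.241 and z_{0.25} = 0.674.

n = 33

Fisher's z: C = ½·ln((1+r)/(1−r)) = ½·ln(2.9216) = 0.5361.
n = ((z_{α/2} + z_β)/C)² + 3.
(2.241 + 0.674) / 0.5361 = 2.915 / 0.5361 = 5.437.
n = 5.437² + 3 = 29.57 + 3 = 32.6.
Round up.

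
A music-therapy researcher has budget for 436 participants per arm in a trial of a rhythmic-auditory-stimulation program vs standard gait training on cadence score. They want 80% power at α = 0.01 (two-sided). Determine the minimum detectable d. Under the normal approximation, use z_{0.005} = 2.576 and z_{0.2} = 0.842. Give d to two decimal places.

For two independent groups of n = 436 each: d_min = (z_{α/2} + z_β)·√(2/n).
z-sum = 2.576 + 0.842 = 3.418.
d_min = 3.418 × √(2/436) = 3.418 × 0.0677 = 0.231.

d_min ≈ 0.23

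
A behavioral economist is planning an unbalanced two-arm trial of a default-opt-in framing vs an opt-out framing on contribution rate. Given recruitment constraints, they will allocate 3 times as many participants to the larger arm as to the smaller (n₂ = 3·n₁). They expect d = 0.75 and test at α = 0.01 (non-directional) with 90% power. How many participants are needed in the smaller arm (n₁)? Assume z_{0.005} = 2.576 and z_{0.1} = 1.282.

n₁ = 36

With allocation ratio k = n₂/n₁ = 3, Var(x̄₁−x̄₂) = σ²(1/n₁ + 1/(k·n₁)) = σ²·(k+1)/(k·n₁).
So n₁ = (1 + 1/k)·((z_{α/2} + z_β)/d)² = 1.333 × (3.858/0.75)².
n₁ = 1.333 × 26.46 = 35.3.
Round up: n₁ = 36, giving n₂ = 3 × 36 = 108.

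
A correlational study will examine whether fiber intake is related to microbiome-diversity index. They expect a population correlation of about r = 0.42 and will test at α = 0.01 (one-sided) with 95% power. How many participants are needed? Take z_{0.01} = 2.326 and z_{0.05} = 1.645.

Fisher's z: C = ½·ln((1+r)/(1−r)) = ½·ln(2.4483) = 0.4477.
n = ((z_{α} + z_β)/C)² + 3.
(2.326 + 1.645) / 0.4477 = 3.971 / 0.4477 = 8.870.
n = 8.870² + 3 = 78.67 + 3 = 81.7.
Round up.

n = 82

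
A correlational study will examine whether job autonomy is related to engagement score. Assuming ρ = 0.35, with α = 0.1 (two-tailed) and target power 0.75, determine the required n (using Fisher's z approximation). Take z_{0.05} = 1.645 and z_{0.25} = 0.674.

Fisher's z: C = ½·ln((1+r)/(1−r)) = ½·ln(2.0769) = 0.3654.
n = ((z_{α/2} + z_β)/C)² + 3.
(1.645 + 0.674) / 0.3654 = 2.319 / 0.3654 = 6.346.
n = 6.346² + 3 = 40.28 + 3 = 43.3.
Round up.

n = 44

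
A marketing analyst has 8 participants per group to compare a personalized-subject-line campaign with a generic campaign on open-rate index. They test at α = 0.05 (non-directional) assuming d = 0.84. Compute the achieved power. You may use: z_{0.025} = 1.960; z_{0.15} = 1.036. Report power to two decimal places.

power ≈ 0.39

For two equal groups, power = Φ(d·√(n/2) − z_{α/2}).
d·√(n/2) = 0.84 × √(8/2) = 0.84 × 2.000 = 1.680.
z_β = 1.680 − 1.960 = -0.280.
Power = Φ(-0.280) = 0.390.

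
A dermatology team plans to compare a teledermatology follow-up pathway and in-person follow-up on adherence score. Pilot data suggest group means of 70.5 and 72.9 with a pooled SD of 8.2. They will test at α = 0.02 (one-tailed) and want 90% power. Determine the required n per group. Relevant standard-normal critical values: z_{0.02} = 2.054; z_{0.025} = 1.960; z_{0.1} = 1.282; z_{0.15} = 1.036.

n = 260 per group

Cohen's d = |M₁ − M₂| / SD_pooled = |70.5 − 72.9| / 8.2 = 2.4 / 8.2 = 0.293.
For two independent groups with equal n: n = 2·((z_{α} + z_β) / d)².
z_{α} + z_β = 2.054 + 1.282 = 3.336.
n = 2 × (3.336 / 0.293)² = 2 × 11.386² = 2 × 129.63 = 259.3.
Round up to the next whole participant.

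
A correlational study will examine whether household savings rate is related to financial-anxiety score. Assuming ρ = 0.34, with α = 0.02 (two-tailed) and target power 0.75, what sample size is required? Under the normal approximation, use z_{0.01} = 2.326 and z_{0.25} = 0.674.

Fisher's z: C = ½·ln((1+r)/(1−r)) = ½·ln(2.0303) = 0.3541.
n = ((z_{α/2} + z_β)/C)² + 3.
(2.326 + 0.674) / 0.3541 = 3.000 / 0.3541 = 8.472.
n = 8.472² + 3 = 71.78 + 3 = 74.8.
Round up.

n = 75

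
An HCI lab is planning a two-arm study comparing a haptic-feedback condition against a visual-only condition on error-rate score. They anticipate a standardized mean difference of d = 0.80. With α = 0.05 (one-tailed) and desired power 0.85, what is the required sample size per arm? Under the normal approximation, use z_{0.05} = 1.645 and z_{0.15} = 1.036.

n = 23 per group

For two independent groups with equal n: n = 2·((z_{α} + z_β) / d)².
z_{α} + z_β = 1.645 + 1.036 = 2.681.
n = 2 × (2.681 / 0.80)² = 2 × 3.351² = 2 × 11.23 = 22.5.
Round up to the next whole participant.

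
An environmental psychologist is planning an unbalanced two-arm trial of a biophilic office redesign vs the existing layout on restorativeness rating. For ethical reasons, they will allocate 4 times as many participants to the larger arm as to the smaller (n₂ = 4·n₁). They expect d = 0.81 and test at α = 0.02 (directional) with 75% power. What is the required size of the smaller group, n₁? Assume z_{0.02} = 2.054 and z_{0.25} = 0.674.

With allocation ratio k = n₂/n₁ = 4, Var(x̄₁−x̄₂) = σ²(1/n₁ + 1/(k·n₁)) = σ²·(k+1)/(k·n₁).
So n₁ = (1 + 1/k)·((z_{α} + z_β)/d)² = 1.250 × (2.728/0.81)².
n₁ = 1.250 × 11.34 = 14.2.
Round up: n₁ = 15, giving n₂ = 4 × 15 = 60.

n₁ = 15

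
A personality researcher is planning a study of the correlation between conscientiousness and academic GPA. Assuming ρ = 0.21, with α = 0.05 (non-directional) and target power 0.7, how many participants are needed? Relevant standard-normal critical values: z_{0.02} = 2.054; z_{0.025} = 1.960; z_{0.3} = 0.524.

Fisher's z: C = ½·ln((1+r)/(1−r)) = ½·ln(1.5316) = 0.2132.
n = ((z_{α/2} + z_β)/C)² + 3.
(1.960 + 0.524) / 0.2132 = 2.484 / 0.2132 = 11.651.
n = 11.651² + 3 = 135.75 + 3 = 138.7.
Round up.

n = 139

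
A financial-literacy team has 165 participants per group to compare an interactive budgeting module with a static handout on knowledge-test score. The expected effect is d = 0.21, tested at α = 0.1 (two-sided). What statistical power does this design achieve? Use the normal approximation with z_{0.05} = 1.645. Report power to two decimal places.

power ≈ 0.60

For two equal groups, power = Φ(d·√(n/2) − z_{α/2}).
d·√(n/2) = 0.21 × √(165/2) = 0.21 × 9.083 = 1.907.
z_β = 1.907 − 1.645 = 0.262.
Power = Φ(0.262) = 0.604.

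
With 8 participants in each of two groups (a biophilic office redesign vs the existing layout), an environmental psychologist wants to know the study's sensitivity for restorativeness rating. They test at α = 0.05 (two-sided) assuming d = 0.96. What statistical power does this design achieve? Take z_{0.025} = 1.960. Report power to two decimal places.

For two equal groups, power = Φ(d·√(n/2) − z_{α/2}).
d·√(n/2) = 0.96 × √(8/2) = 0.96 × 2.000 = 1.920.
z_β = 1.920 − 1.960 = -0.040.
Power = Φ(-0.040) = 0.484.

power ≈ 0.48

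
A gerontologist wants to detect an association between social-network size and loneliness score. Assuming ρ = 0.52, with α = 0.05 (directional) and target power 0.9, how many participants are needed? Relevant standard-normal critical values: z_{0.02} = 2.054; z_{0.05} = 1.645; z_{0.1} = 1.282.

Fisher's z: C = ½·ln((1+r)/(1−r)) = ½·ln(3.1667) = 0.5763.
n = ((z_{α} + z_β)/C)² + 3.
(1.645 + 1.282) / 0.5763 = 2.927 / 0.5763 = 5.079.
n = 5.079² + 3 = 25.80 + 3 = 28.8.
Round up.

n = 29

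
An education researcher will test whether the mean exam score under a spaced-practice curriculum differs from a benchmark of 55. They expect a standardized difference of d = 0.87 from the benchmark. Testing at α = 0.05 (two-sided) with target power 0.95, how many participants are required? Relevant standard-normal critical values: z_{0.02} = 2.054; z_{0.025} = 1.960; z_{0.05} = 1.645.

For a one-sample test: n = ((z_{α/2} + z_β) / d)².
z_{α/2} + z_β = 1.960 + 1.645 = 3.605.
n = (3.605 / 0.87)² = 4.144² = 17.17.
Round up.

n = 18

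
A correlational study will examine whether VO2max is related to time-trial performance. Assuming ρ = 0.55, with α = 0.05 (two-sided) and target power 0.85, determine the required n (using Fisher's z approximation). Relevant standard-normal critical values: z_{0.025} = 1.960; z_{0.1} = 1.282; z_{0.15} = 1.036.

Fisher's z: C = ½·ln((1+r)/(1−r)) = ½·ln(3.4444) = 0.6184.
n = ((z_{α/2} + z_β)/C)² + 3.
(1.960 + 1.036) / 0.6184 = 2.996 / 0.6184 = 4.845.
n = 4.845² + 3 = 23.47 + 3 = 26.5.
Round up.

n = 27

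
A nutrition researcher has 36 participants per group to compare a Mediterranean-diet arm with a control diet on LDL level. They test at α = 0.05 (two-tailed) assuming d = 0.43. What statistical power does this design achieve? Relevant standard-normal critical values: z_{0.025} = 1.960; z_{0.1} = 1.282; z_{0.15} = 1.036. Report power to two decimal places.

power ≈ 0.45

For two equal groups, power = Φ(d·√(n/2) − z_{α/2}).
d·√(n/2) = 0.43 × √(36/2) = 0.43 × 4.243 = 1.824.
z_β = 1.824 − 1.960 = -0.136.
Power = Φ(-0.136) = 0.446.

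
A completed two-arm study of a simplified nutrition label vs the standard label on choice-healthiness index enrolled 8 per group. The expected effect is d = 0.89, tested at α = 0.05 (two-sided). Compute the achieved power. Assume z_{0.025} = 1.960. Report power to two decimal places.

power ≈ 0.43

For two equal groups, power = Φ(d·√(n/2) − z_{α/2}).
d·√(n/2) = 0.89 × √(8/2) = 0.89 × 2.000 = 1.780.
z_β = 1.780 − 1.960 = -0.180.
Power = Φ(-0.180) = 0.429.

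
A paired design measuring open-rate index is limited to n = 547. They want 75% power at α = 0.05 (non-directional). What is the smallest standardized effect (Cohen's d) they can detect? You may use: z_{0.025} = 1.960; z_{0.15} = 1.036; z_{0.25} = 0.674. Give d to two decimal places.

For a single sample (or paired design) of n = 547: d_min = (z_{α/2} + z_β)/√n.
z-sum = 1.960 + 0.674 = 2.634.
d_min = 2.634 / √547 = 2.634 / 23.388 = 0.113.

d_min ≈ 0.11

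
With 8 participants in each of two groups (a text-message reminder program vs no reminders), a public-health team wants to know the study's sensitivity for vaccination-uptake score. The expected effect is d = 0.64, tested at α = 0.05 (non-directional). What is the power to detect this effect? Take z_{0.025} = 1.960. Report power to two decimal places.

For two equal groups, power = Φ(d·√(n/2) − z_{α/2}).
d·√(n/2) = 0.64 × √(8/2) = 0.64 × 2.000 = 1.280.
z_β = 1.280 − 1.960 = -0.680.
Power = Φ(-0.680) = 0.248.

power ≈ 0.25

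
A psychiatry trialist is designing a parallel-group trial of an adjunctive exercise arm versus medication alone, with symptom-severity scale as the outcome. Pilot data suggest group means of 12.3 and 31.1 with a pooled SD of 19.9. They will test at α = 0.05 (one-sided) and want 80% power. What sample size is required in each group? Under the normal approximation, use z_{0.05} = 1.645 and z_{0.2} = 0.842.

n = 14 per group

Cohen's d = |M₁ − M₂| / SD_pooled = |12.3 − 31.1| / 19.9 = 18.8 / 19.9 = 0.945.
For two independent groups with equal n: n = 2·((z_{α} + z_β) / d)².
z_{α} + z_β = 1.645 + 0.842 = 2.487.
n = 2 × (2.487 / 0.945)² = 2 × 2.632² = 2 × 6.93 = 13.9.
Round up to the next whole participant.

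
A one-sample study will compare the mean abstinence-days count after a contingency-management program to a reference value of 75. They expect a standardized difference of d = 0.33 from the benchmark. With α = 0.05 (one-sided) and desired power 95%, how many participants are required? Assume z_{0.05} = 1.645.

n = 100

For a one-sample test: n = ((z_{α} + z_β) / d)².
z_{α} + z_β = 1.645 + 1.645 = 3.290.
n = (3.290 / 0.33)² = 9.970² = 99.39.
Round up.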